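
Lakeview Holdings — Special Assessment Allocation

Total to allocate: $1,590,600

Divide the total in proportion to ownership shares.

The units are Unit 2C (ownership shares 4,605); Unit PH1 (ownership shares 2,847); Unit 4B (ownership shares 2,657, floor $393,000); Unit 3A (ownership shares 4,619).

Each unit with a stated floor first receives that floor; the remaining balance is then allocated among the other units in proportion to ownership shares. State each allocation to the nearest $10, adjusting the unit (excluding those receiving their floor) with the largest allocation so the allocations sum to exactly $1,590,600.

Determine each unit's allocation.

Unit 2C: $456,880 | Unit PH1: $282,460 | Unit 4B: $393,000 | Unit 3A: $458,260

Guaranteed amounts: Unit 4B $393,000. Remaining pool $1,197,600.
Remaining pool split over remaining ownership shares 12,071: Unit 2C 456,875.82 → $456,880; Unit PH1 282,459.38 → $282,460; Unit 3A 458,264.80 → $458,260.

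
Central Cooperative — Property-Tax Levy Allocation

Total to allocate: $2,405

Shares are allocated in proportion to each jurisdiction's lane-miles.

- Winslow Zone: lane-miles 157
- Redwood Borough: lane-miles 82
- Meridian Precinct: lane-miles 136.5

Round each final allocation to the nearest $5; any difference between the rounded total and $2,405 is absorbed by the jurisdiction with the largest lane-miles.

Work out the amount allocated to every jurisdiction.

Sum of lane-miles: 157 + 82 + 136.5 = 375.5.
Pro-rata amounts: Winslow Zone 1,005.55; Redwood Borough 525.19; Meridian Precinct 874.25.
After rounding ($5): Winslow Zone $1,005; Redwood Borough $525; Meridian Precinct $875. Sum = $2,405.
Sum already equals the total — no adjustment.

Winslow Zone: $1,005; Redwood Borough: $525; Meridian Precinct: $875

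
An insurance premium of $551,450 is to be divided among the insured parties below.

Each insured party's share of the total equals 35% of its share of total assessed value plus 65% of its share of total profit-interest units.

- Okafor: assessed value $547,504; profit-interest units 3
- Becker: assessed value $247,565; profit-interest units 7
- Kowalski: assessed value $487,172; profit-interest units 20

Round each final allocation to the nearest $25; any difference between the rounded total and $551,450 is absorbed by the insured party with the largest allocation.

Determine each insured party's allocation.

Totals — assessed value 1,282,241, profit-interest units 30.
Composite weights (35% assessed value + 65% profit-interest units): Okafor 0.2144; Becker 0.2192; Kowalski 0.5663.
Proportional shares: Okafor 118,256.51; Becker 120,900.95; Kowalski 312,292.54.
After rounding ($25): Okafor $118,250; Becker $120,900; Kowalski $312,300. Sum = $551,450.
No rounding difference to absorb.

Okafor: $118,250 · Becker: $120,900 · Kowalski: $312,300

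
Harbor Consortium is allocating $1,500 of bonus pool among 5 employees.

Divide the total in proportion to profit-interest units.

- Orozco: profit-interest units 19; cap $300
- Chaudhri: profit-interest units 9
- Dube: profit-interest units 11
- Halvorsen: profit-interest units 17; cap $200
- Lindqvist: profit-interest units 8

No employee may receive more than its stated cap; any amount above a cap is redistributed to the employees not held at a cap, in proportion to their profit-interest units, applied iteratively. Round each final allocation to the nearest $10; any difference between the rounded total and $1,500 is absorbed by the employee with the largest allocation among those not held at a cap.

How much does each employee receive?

Sum of profit-interest units: 64.
Unconstrained shares: Orozco 445.31; Chaudhri 210.94; Dube 257.81; Halvorsen 398.44; Lindqvist 187.50.
Held at cap: Orozco ($300), Halvorsen ($200); residual $1,000 reallocated over remaining profit-interest units 28.
Redistributed shares: Chaudhri 321.43 → $320; Dube 392.86 → $390; Lindqvist 285.71 → $290.

Orozco: $300 · Chaudhri: $320 · Dube: $390 · Halvorsen: $200 · Lindqvist: $290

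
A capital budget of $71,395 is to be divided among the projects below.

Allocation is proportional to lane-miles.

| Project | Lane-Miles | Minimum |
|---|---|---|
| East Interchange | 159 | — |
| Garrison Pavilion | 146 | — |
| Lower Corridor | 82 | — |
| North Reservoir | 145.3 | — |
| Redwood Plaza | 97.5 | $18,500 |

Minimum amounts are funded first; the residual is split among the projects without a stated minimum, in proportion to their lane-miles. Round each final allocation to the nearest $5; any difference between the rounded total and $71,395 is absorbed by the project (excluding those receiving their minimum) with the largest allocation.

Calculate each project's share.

East Interchange: $15,795; Garrison Pavilion: $14,510; Lower Corridor: $8,150; North Reservoir: $14,440; Redwood Plaza: $18,500

Fund the minimums — Redwood Plaza $18,500. Balance $52,895.
Balance split over remaining lane-miles 532.3: East Interchange 15,799.93 → $15,800; Garrison Pavilion 14,508.12 → $14,510; Lower Corridor 8,148.39 → $8,150; North Reservoir 14,438.56 → $14,440.
Rounding difference −$5 applied to East Interchange → $15,795.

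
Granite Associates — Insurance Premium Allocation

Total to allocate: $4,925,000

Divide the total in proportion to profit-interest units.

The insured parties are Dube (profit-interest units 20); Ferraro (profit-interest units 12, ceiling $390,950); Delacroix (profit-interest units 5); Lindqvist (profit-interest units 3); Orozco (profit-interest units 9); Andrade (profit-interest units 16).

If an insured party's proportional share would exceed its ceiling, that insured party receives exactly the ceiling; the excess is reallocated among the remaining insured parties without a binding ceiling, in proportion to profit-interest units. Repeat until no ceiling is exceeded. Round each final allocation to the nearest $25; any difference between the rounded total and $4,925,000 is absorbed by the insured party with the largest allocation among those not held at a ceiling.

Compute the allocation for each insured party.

Dube: $1,710,950; Ferraro: $390,950; Delacroix: $427,750; Lindqvist: $256,650; Orozco: $769,925; Andrade: $1,368,775

Total profit-interest units = 65.
Pro-rata shares before constraints: Dube 1,515,384.62; Ferraro 909,230.77; Delacroix 378,846.15; Lindqvist 227,307.69; Orozco 681,923.08; Andrade 1,212,307.69.
Held at cap: Ferraro ($390,950); remaining pool $4,534,050 reallocated over remaining profit-interest units 53.
Remaining shares: Dube 1,710,962.26 → $1,710,950; Delacroix 427,740.57 → $427,750; Lindqvist 256,644.34 → $256,650; Orozco 769,933.02 → $769,925; Andrade 1,368,769.81 → $1,368,775.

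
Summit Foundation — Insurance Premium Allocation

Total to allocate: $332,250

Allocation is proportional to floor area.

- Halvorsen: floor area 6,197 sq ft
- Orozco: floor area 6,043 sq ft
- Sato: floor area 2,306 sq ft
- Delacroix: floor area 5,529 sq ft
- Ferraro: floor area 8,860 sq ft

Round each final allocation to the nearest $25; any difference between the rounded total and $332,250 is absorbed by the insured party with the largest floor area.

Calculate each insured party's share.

Halvorsen: $71,150; Orozco: $69,400; Sato: $26,475; Delacroix: $63,475; Ferraro: $101,750

Sum of floor area: 28,935.
Proportional shares: Halvorsen 6,197/28,935 × $332,250 = 71,157.88; Orozco 6,043/28,935 × $332,250 = 69,389.55; Sato 2,306/28,935 × $332,250 = 26,478.95; Delacroix 5,529/28,935 × $332,250 = 63,487.48; Ferraro 8,860/28,935 × $332,250 = 101,736.13.
After rounding ($25): Halvorsen $71,150; Orozco $69,400; Sato $26,475; Delacroix $63,475; Ferraro $101,725. Sum = $332,225.
Difference $332,250 − $332,225 = +$25 applied to largest floor area (Ferraro): Ferraro becomes $101,750.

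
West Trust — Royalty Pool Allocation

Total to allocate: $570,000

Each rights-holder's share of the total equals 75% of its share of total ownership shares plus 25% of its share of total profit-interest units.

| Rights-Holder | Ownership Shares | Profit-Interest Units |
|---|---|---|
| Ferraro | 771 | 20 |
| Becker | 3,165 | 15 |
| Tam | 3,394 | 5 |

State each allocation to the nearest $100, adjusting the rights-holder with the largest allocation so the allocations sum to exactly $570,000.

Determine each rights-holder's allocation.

Ferraro: $116,200; Becker: $238,000; Tam: $215,800

Totals — ownership shares 7,330, profit-interest units 40.
Blended shares (75% ownership shares + 25% profit-interest units): Ferraro 0.2039; Becker 0.4176; Tam 0.3785.
Proportional shares: Ferraro 116,216.23; Becker 238,026.52; Tam 215,757.25.
At nearest $100: Ferraro $116,200; Becker $238,000; Tam $215,800. Sum = $570,000.
Sum already equals the total — no adjustment.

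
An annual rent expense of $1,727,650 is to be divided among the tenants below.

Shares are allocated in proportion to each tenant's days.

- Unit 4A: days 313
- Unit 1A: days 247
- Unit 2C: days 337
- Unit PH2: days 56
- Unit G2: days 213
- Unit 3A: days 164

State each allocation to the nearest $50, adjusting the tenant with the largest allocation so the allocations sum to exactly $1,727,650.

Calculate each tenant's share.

Combined days = 1,330.
Raw shares: Unit 4A 313/1,330 × $1,727,650 = 406,582.29; Unit 1A 247/1,330 × $1,727,650 = 320,849.29; Unit 2C 337/1,330 × $1,727,650 = 437,757.93; Unit PH2 56/1,330 × $1,727,650 = 72,743.16; Unit G2 213/1,330 × $1,727,650 = 276,683.80; Unit 3A 164/1,330 × $1,727,650 = 213,033.53.
After rounding ($50): Unit 4A $406,600; Unit 1A $320,850; Unit 2C $437,750; Unit PH2 $72,750; Unit G2 $276,700; Unit 3A $213,050. Sum = $1,727,700.
Difference $1,727,650 − $1,727,700 = −$50 applied to largest allocation (Unit 2C): Unit 2C becomes $437,700.

Unit 4A: $406,600 · Unit 1A: $320,850 · Unit 2C: $437,700 · Unit PH2: $72,750 · Unit G2: $276,700 · Unit 3A: $213,050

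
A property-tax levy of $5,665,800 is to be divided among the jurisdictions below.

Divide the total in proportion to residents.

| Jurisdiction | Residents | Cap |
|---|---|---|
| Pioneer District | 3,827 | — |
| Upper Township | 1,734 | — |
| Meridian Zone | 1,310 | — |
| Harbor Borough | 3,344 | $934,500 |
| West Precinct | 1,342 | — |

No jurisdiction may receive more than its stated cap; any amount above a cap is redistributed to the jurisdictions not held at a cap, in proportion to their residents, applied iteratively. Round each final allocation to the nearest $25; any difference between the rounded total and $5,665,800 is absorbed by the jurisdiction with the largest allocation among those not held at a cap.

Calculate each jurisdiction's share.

Sum of residents: 11,557.
Proportional shares (ignoring caps): Pioneer District 1,876,180.38; Upper Township 850,090.61; Meridian Zone 642,225.32; Harbor Borough 1,639,390.43; West Precinct 657,913.26.
Held at cap: Harbor Borough ($934,500); remaining pool $4,731,300 reallocated over remaining residents 8,213.
Redistributed shares: Pioneer District 2,204,637.17 → $2,204,625; Upper Township 998,913.21 → $998,925; Meridian Zone 754,657.62 → $754,650; West Precinct 773,092.00 → $773,100.

Pioneer District: $2,204,625 · Upper Township: $998,925 · Meridian Zone: $754,650 · Harbor Borough: $934,500 · West Precinct: $773,100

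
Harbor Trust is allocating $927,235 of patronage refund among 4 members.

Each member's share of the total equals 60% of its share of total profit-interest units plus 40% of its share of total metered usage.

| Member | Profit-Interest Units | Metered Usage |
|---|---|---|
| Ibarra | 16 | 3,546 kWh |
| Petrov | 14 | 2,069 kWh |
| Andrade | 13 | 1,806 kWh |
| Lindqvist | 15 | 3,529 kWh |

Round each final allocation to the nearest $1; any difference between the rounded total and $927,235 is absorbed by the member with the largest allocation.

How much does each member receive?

Profit-interest units total 58; metered usage total 10,950.
Blended shares (60% profit-interest units + 40% metered usage): Ibarra 0.2951; Petrov 0.2204; Andrade 0.2005; Lindqvist 0.2841.
Unrounded shares: Ibarra 273,582.07; Petrov 204,369.54; Andrade 185,869.23; Lindqvist 263,414.16.
Rounded to nearest $1: Ibarra $273,582; Petrov $204,370; Andrade $185,869; Lindqvist $263,414. Sum = $927,235.
No rounding difference to absorb.

Ibarra: $273,582; Petrov: $204,370; Andrade: $185,869; Lindqvist: $263,414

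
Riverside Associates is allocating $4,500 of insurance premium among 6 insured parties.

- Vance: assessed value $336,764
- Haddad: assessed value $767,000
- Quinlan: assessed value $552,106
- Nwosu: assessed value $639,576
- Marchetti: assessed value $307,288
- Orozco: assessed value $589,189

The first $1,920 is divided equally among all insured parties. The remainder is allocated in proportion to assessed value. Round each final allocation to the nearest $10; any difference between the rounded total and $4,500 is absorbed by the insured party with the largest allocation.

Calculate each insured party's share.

$1,920 shared equally gives $320 per insured party.
Remainder $2,580 by assessed value (total 3,191,923): Vance 272.20 → $270; Haddad 619.96 → $620; Quinlan 446.26 → $450; Nwosu 516.96 → $520; Marchetti 248.38 → $250; Orozco 476.24 → $480.
Rounding difference −$10 on remainder applied to Haddad.
Totals: Vance $320 + $270 = $590; Haddad $320 + $610 = $930; Quinlan $320 + $450 = $770; Nwosu $320 + $520 = $840; Marchetti $320 + $250 = $570; Orozco $320 + $480 = $800.

Vance: $590 · Haddad: $930 · Quinlan: $770 · Nwosu: $840 · Marchetti: $570 · Orozco: $800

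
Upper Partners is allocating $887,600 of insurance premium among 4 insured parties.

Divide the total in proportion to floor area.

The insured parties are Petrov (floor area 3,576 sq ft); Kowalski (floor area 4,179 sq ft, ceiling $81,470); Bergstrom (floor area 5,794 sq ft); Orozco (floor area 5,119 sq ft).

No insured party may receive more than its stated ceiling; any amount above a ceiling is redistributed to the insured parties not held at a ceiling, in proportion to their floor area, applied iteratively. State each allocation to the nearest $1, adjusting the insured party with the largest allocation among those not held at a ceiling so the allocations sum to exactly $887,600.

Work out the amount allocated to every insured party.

Petrov: $198,959; Kowalski: $81,470; Bergstrom: $322,363; Orozco: $284,808

Sum of floor area: 18,668.
Unconstrained shares: Petrov 170,026.66; Kowalski 198,697.26; Bergstrom 275,485.02; Orozco 243,391.06.
Capped: Kowalski ($81,470); residual $806,130 reallocated over remaining floor area 14,489.
Redistributed shares: Petrov 198,959.27 → $198,959; Bergstrom 322,362.98 → $322,363; Orozco 284,807.75 → $284,808.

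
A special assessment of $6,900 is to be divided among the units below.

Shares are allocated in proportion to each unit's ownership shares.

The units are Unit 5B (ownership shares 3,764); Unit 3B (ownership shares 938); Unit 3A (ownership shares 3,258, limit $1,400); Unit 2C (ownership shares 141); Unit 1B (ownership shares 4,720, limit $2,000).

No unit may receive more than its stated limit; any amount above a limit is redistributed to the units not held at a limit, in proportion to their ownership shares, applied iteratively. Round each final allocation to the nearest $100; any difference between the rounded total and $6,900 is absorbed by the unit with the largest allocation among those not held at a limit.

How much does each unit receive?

Unit 5B: $2,700 · Unit 3B: $700 · Unit 3A: $1,400 · Unit 2C: $100 · Unit 1B: $2,000

Total ownership shares = 12,821.
Pro-rata shares before constraints: Unit 5B 2,025.71; Unit 3B 504.81; Unit 3A 1,753.39; Unit 2C 75.88; Unit 1B 2,540.21.
Capped: Unit 3A ($1,400), Unit 1B ($2,000); residual $3,500 reallocated over remaining ownership shares 4,843.
Shares after redistribution: Unit 5B 2,720.21 → $2,700; Unit 3B 677.89 → $700; Unit 2C 101.90 → $100.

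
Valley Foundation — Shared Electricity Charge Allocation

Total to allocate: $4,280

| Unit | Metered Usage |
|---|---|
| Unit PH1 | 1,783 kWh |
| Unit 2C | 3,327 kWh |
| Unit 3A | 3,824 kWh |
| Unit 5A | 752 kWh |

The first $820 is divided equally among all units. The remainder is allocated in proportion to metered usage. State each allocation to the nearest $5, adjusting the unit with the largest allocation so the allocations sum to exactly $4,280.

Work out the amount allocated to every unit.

Equal tier: $820 ÷ 4 = $205 apiece.
Remainder $3,460 by metered usage (total 9,686): Unit PH1 636.92 → $635; Unit 2C 1,188.46 → $1,190; Unit 3A 1,366.00 → $1,365; Unit 5A 268.63 → $270.
Totals: Unit PH1 $205 + $635 = $840; Unit 2C $205 + $1,190 = $1,395; Unit 3A $205 + $1,365 = $1,570; Unit 5A $205 + $270 = $475.

Unit PH1: $840 | Unit 2C: $1,395 | Unit 3A: $1,570 | Unit 5A: $475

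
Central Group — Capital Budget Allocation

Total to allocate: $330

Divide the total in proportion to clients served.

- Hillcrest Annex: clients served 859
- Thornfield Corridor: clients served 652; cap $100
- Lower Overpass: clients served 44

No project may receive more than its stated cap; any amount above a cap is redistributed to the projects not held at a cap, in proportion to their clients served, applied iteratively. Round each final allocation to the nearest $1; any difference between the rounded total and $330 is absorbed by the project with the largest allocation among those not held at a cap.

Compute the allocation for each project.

Sum of clients served: 1,555.
Pro-rata shares before constraints: Hillcrest Annex 182.30; Thornfield Corridor 138.37; Lower Overpass 9.34.
Cap binds for Thornfield Corridor ($100); residual $230 reallocated over remaining clients served 903.
Shares after redistribution: Hillcrest Annex 218.79 → $219; Lower Overpass 11.21 → $11.

Hillcrest Annex: $219 · Thornfield Corridor: $100 · Lower Overpass: $11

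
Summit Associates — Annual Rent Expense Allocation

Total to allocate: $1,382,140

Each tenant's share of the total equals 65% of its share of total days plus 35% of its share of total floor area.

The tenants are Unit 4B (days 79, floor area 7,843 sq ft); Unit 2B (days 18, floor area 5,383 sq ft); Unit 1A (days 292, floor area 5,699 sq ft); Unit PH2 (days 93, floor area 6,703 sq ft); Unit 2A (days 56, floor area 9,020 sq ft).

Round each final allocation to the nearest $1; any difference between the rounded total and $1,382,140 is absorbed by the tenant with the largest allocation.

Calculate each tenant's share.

Totals — days 538, floor area 34,648.
Blended shares (65% days + 35% floor area): Unit 4B 0.1747; Unit 2B 0.0761; Unit 1A 0.4104; Unit PH2 0.1801; Unit 2A 0.1588.
Proportional shares: Unit 4B 241,422.39; Unit 2B 105,214.15; Unit 1A 567,170.94; Unit PH2 248,884.12; Unit 2A 219,448.40.
After rounding ($1): Unit 4B $241,422; Unit 2B $105,214; Unit 1A $567,171; Unit PH2 $248,884; Unit 2A $219,448. Sum = $1,382,139.
Difference $1,382,140 − $1,382,139 = +$1 applied to largest allocation (Unit 1A): Unit 1A becomes $567,172.

Unit 4B: $241,422 · Unit 2B: $105,214 · Unit 1A: $567,172 · Unit PH2: $248,884 · Unit 2A: $219,448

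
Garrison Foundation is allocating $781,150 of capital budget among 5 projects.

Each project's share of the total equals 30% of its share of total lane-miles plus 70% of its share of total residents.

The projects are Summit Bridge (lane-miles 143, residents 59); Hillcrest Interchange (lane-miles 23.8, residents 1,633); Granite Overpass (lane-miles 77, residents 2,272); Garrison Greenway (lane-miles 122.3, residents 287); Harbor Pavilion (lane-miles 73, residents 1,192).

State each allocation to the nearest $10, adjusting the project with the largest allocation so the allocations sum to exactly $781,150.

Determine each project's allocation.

Lane-miles total 439.1; residents total 5,443.
Composite weights (30% lane-miles + 70% residents): Summit Bridge 0.1053; Hillcrest Interchange 0.2263; Granite Overpass 0.3448; Garrison Greenway 0.1205; Harbor Pavilion 0.2032.
Unrounded shares: Summit Bridge 82,245.38; Hillcrest Interchange 176,753.46; Granite Overpass 269,340.06; Garrison Greenway 94,102.85; Harbor Pavilion 158,708.24.
At nearest $10: Summit Bridge $82,250; Hillcrest Interchange $176,750; Granite Overpass $269,340; Garrison Greenway $94,100; Harbor Pavilion $158,710. Sum = $781,150.
Rounded total matches; no reconciliation needed.

Summit Bridge: $82,250 | Hillcrest Interchange: $176,750 | Granite Overpass: $269,340 | Garrison Greenway: $94,100 | Harbor Pavilion: $158,710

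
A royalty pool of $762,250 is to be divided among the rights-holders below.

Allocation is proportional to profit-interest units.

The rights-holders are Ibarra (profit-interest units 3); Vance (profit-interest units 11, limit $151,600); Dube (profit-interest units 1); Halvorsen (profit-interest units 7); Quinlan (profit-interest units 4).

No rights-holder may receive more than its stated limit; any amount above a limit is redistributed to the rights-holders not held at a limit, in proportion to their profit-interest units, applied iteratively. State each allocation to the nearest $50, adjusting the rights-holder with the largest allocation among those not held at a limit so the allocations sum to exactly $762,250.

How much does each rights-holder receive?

Combined profit-interest units = 26.
Pro-rata shares before constraints: Ibarra 87,951.92; Vance 322,490.38; Dube 29,317.31; Halvorsen 205,221.15; Quinlan 117,269.23.
Held at cap: Vance ($151,600); residual $610,650 reallocated over remaining profit-interest units 15.
Remaining shares: Ibarra 122,130.00 → $122,150; Dube 40,710.00 → $40,700; Halvorsen 284,970.00 → $284,950; Quinlan 162,840.00 → $162,850.

Ibarra: $122,150 · Vance: $151,600 · Dube: $40,700 · Halvorsen: $284,950 · Quinlan: $162,850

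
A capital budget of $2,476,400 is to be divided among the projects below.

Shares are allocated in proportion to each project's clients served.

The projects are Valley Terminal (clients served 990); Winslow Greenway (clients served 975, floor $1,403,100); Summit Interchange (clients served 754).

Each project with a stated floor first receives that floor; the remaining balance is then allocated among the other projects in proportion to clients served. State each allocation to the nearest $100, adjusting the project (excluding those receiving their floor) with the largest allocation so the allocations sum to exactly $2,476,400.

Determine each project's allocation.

Valley Terminal: $609,300 | Winslow Greenway: $1,403,100 | Summit Interchange: $464,000

Fund the minimums — Winslow Greenway $1,403,100. Residual $1,073,300.
Residual split over remaining clients served 1,744: Valley Terminal 609,270.07 → $609,300; Summit Interchange 464,029.93 → $464,000.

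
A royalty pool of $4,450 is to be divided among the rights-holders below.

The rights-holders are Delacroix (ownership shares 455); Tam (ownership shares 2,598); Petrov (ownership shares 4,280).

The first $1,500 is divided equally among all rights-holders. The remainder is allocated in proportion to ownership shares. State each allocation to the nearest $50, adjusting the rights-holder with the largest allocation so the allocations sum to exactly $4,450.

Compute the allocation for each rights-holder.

Delacroix: $700; Tam: $1,550; Petrov: $2,200

Equal tier: $1,500 ÷ 3 = $500 apiece.
Remainder $2,950 by ownership shares (total 7,333): Delacroix 183.04 → $200; Tam 1,045.15 → $1,050; Petrov 1,721.81 → $1,700.
Totals: Delacroix $500 + $200 = $700; Tam $500 + $1,050 = $1,550; Petrov $500 + $1,700 = $2,200.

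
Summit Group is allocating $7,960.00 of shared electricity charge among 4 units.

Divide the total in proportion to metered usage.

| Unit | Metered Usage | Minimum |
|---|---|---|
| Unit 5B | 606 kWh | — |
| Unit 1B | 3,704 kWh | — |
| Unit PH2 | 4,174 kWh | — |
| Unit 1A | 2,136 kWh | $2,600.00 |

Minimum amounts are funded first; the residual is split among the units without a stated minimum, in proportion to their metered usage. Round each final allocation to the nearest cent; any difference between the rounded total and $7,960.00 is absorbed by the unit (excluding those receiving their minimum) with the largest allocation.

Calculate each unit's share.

Unit 5B: $382.86 | Unit 1B: $2,340.10 | Unit PH2: $2,637.04 | Unit 1A: $2,600.00

Minimums first: Unit 1A $2,600.00. Balance $5,360.00.
Balance split over remaining metered usage 8,484: Unit 5B 382.8571 → $382.86; Unit 1B 2,340.1037 → $2,340.10; Unit PH2 2,637.0391 → $2,637.04.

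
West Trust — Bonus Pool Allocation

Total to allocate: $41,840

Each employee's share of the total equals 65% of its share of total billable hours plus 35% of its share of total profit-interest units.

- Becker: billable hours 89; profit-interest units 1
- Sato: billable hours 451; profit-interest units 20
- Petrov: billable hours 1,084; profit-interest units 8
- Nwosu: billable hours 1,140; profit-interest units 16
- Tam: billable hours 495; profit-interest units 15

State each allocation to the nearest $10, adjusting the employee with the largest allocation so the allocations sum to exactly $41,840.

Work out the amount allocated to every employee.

Billable hours total 3,259; profit-interest units total 60.
Blended shares (65% billable hours + 35% profit-interest units): Becker 0.0236; Sato 0.2066; Petrov 0.2629; Nwosu 0.3207; Tam 0.1862.
Unrounded shares: Becker 986.76; Sato 8,644.88; Petrov 10,998.40; Nwosu 13,418.24; Tam 7,791.72.
Rounded to nearest $10: Becker $990; Sato $8,640; Petrov $11,000; Nwosu $13,420; Tam $7,790. Sum = $41,840.
No rounding difference to absorb.

Becker: $990; Sato: $8,640; Petrov: $11,000; Nwosu: $13,420; Tam: $7,790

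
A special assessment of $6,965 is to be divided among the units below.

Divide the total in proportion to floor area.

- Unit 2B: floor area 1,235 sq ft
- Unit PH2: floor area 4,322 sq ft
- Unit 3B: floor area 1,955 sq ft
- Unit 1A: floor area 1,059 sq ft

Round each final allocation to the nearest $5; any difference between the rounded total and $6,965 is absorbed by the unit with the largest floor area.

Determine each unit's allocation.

Combined floor area = 1,235 + 4,322 + 1,955 + 1,059 = 8,571.
Proportional shares: Unit 2B 1,003.59; Unit PH2 3,512.16; Unit 3B 1,588.68; Unit 1A 860.57.
After rounding ($5): Unit 2B $1,005; Unit PH2 $3,510; Unit 3B $1,590; Unit 1A $860. Sum = $6,965.
Rounded total matches; no reconciliation needed.

Unit 2B: $1,005; Unit PH2: $3,510; Unit 3B: $1,590; Unit 1A: $860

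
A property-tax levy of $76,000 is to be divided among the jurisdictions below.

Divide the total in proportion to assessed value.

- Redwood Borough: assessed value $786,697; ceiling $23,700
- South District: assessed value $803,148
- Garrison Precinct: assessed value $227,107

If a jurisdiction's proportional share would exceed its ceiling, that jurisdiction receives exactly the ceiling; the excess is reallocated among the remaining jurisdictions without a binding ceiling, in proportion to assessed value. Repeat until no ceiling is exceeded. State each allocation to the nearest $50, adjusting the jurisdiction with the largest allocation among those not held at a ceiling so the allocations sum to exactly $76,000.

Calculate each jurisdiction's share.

Redwood Borough: $23,700; South District: $40,750; Garrison Precinct: $11,550

Assessed value total: 1,816,952.
Proportional shares (ignoring caps): Redwood Borough 32,906.19; South District 33,594.31; Garrison Precinct 9,499.50.
Capped: Redwood Borough ($23,700); balance $52,300 reallocated over remaining assessed value 1,030,255.
Shares after redistribution: South District 40,771.11 → $40,750; Garrison Precinct 11,528.89 → $11,550.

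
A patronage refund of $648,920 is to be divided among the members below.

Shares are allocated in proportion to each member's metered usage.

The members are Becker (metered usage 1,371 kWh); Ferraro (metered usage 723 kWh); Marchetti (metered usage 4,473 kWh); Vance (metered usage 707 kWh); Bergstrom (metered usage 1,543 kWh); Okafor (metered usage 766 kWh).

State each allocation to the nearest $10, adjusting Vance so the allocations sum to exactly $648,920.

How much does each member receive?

Metered usage total: 9,583.
Raw shares: Becker 1,371/9,583 × $648,920 = 92,838.29; Ferraro 723/9,583 × $648,920 = 48,958.48; Marchetti 4,473/9,583 × $648,920 = 302,892.53; Vance 707/9,583 × $648,920 = 47,875.03; Bergstrom 1,543/9,583 × $648,920 = 104,485.40; Okafor 766/9,583 × $648,920 = 51,870.26.
After rounding ($10): Becker $92,840; Ferraro $48,960; Marchetti $302,890; Vance $47,880; Bergstrom $104,490; Okafor $51,870. Sum = $648,930.
Difference $648,920 − $648,930 = −$10 applied to Vance: Vance becomes $47,870.

Becker: $92,840 · Ferraro: $48,960 · Marchetti: $302,890 · Vance: $47,870 · Bergstrom: $104,490 · Okafor: $51,870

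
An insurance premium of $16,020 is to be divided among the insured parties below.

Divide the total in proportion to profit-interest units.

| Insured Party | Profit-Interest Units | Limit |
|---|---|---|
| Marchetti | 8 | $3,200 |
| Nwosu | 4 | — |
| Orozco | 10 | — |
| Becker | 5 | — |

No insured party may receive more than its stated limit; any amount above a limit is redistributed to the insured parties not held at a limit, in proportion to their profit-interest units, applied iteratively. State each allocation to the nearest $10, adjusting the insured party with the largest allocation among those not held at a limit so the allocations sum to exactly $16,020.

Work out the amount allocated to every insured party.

Marchetti: $3,200 | Nwosu: $2,700 | Orozco: $6,750 | Becker: $3,370

Total profit-interest units = 27.
Pro-rata shares before constraints: Marchetti 4,746.67; Nwosu 2,373.33; Orozco 5,933.33; Becker 2,966.67.
Capped: Marchetti ($3,200); balance $12,820 reallocated over remaining profit-interest units 19.
Shares after redistribution: Nwosu 2,698.95 → $2,700; Orozco 6,747.37 → $6,750; Becker 3,373.68 → $3,370.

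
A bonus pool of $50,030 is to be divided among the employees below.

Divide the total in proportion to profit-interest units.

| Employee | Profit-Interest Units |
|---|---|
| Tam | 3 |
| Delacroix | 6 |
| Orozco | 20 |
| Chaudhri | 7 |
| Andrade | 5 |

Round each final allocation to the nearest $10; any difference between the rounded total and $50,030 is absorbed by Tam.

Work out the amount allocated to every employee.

Profit-interest units total: 41.
Pro-rata amounts: Tam 3/41 × $50,030 = 3,660.73; Delacroix 6/41 × $50,030 = 7,321.46; Orozco 20/41 × $50,030 = 24,404.88; Chaudhri 7/41 × $50,030 = 8,541.71; Andrade 5/41 × $50,030 = 6,101.22.
At nearest $10: Tam $3,660; Delacroix $7,320; Orozco $24,400; Chaudhri $8,540; Andrade $6,100. Sum = $50,020.
Difference $50,030 − $50,020 = +$10 applied to Tam: Tam becomes $3,670.

Tam: $3,670 | Delacroix: $7,320 | Orozco: $24,400 | Chaudhri: $8,540 | Andrade: $6,100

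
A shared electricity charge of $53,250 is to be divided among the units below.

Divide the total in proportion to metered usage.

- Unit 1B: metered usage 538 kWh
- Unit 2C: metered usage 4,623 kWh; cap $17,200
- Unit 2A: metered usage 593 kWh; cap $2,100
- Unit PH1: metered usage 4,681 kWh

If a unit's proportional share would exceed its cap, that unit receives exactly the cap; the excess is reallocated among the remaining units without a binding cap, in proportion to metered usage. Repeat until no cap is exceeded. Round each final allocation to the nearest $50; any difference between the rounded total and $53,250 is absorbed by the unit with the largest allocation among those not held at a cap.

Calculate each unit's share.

Unit 1B: $3,500 | Unit 2C: $17,200 | Unit 2A: $2,100 | Unit PH1: $30,450

Sum of metered usage: 10,435.
Proportional shares (ignoring caps): Unit 1B 2,745.42; Unit 2C 23,591.26; Unit 2A 3,026.09; Unit PH1 23,887.23.
Capped: Unit 2C ($17,200), Unit 2A ($2,100); balance $33,950 reallocated over remaining metered usage 5,219.
Remaining shares: Unit 1B 3,499.73 → $3,500; Unit PH1 30,450.27 → $30,450.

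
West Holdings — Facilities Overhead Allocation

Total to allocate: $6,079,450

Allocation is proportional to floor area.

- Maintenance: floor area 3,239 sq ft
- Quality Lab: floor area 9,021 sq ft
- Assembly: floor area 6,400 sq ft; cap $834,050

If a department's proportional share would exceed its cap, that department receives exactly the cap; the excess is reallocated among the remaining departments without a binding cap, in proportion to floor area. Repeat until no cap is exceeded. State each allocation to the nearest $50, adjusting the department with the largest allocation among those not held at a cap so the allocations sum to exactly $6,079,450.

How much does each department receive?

Combined floor area = 18,660.
Unconstrained shares: Maintenance 1,055,270.02; Quality Lab 2,939,052.44; Assembly 2,085,127.55.
Capped: Assembly ($834,050); residual $5,245,400 reallocated over remaining floor area 12,260.
Remaining shares: Maintenance 1,385,795.32 → $1,385,800; Quality Lab 3,859,604.68 → $3,859,600.

Maintenance: $1,385,800 | Quality Lab: $3,859,600 | Assembly: $834,050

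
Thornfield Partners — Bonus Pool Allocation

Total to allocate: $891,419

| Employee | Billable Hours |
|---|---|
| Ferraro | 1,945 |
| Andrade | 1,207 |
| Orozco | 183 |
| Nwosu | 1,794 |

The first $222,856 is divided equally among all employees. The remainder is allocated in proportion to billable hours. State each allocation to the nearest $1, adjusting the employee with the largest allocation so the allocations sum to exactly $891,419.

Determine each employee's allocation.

Equal tier: $222,856 ÷ 4 = $55,714 apiece.
Remainder $668,563 by billable hours (total 5,129): Ferraro 253,529.93 → $253,530; Andrade 157,331.94 → $157,332; Orozco 23,853.97 → $23,854; Nwosu 233,847.15 → $233,847.
Totals: Ferraro $55,714 + $253,530 = $309,244; Andrade $55,714 + $157,332 = $213,046; Orozco $55,714 + $23,854 = $79,568; Nwosu $55,714 + $233,847 = $289,561.

Ferraro: $309,244 | Andrade: $213,046 | Orozco: $79,568 | Nwosu: $289,561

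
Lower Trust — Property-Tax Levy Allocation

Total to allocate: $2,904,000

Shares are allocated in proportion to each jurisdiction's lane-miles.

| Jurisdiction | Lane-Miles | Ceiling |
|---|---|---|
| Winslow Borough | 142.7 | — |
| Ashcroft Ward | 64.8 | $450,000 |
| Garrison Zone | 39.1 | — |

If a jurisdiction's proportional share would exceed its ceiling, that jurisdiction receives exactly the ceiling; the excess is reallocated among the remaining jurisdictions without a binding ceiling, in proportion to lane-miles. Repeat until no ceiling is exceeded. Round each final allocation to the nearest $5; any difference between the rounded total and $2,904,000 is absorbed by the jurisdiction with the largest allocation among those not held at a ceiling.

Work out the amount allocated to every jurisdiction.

Total lane-miles = 246.6.
Proportional shares (ignoring caps): Winslow Borough 1,680,457.42; Ashcroft Ward 763,094.89; Garrison Zone 460,447.69.
Capped: Ashcroft Ward ($450,000); balance $2,454,000 reallocated over remaining lane-miles 181.8.
Redistributed shares: Winslow Borough 1,926,214.52 → $1,926,215; Garrison Zone 527,785.48 → $527,785.

Winslow Borough: $1,926,215 | Ashcroft Ward: $450,000 | Garrison Zone: $527,785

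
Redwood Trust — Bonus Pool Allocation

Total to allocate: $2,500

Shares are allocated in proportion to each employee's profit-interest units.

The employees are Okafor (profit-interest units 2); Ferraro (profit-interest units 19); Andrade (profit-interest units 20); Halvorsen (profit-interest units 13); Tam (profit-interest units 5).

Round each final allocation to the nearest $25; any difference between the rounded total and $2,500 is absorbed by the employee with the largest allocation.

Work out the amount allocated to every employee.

Sum of profit-interest units: 59.
Raw shares: Okafor 2/59 × $2,500 = 84.75; Ferraro 19/59 × $2,500 = 805.08; Andrade 20/59 × $2,500 = 847.46; Halvorsen 13/59 × $2,500 = 550.85; Tam 5/59 × $2,500 = 211.86.
At nearest $25: Okafor $75; Ferraro $800; Andrade $850; Halvorsen $550; Tam $200. Sum = $2,475.
Difference $2,500 − $2,475 = +$25 applied to largest allocation (Andrade): Andrade becomes $875.

Okafor: $75 | Ferraro: $800 | Andrade: $875 | Halvorsen: $550 | Tam: $200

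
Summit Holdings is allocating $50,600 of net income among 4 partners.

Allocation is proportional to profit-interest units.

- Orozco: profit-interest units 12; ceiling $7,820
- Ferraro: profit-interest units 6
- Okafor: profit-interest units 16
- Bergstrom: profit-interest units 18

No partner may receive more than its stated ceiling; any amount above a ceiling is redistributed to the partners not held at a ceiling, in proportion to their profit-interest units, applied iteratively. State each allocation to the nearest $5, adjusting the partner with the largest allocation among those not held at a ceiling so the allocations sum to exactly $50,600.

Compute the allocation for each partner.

Sum of profit-interest units: 52.
Pro-rata shares before constraints: Orozco 11,676.92; Ferraro 5,838.46; Okafor 15,569.23; Bergstrom 17,515.38.
Cap binds for Orozco ($7,820); remaining pool $42,780 reallocated over remaining profit-interest units 40.
Remaining shares: Ferraro 6,417.00 → $6,415; Okafor 17,112.00 → $17,110; Bergstrom 19,251.00 → $19,250.
Rounding difference +$5 applied to Bergstrom → $19,255.

Orozco: $7,820; Ferraro: $6,415; Okafor: $17,110; Bergstrom: $19,255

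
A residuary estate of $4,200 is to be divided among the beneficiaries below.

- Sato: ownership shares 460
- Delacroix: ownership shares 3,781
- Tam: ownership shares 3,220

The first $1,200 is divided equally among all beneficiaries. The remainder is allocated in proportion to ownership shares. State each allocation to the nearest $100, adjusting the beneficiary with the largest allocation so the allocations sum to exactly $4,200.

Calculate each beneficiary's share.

Sato: $600 | Delacroix: $1,900 | Tam: $1,700

Equal tier: $1,200 ÷ 3 = $400 apiece.
Remainder $3,000 by ownership shares (total 7,461): Sato 184.96 → $200; Delacroix 1,520.31 → $1,500; Tam 1,294.73 → $1,300.
Totals: Sato $400 + $200 = $600; Delacroix $400 + $1,500 = $1,900; Tam $400 + $1,300 = $1,700.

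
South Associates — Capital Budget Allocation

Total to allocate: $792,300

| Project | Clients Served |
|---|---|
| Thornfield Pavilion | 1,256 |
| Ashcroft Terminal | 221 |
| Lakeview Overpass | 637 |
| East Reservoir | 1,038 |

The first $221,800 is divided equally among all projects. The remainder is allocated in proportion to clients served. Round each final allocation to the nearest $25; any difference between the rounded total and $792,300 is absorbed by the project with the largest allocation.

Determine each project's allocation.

Thornfield Pavilion: $282,775 | Ashcroft Terminal: $95,450 | Lakeview Overpass: $170,750 | East Reservoir: $243,325

Equal tier: $221,800 ÷ 4 = $55,450 apiece.
Remainder $570,500 by clients served (total 3,152): Thornfield Pavilion 227,331.22 → $227,325; Ashcroft Terminal 40,000.16 → $40,000; Lakeview Overpass 115,294.57 → $115,300; East Reservoir 187,874.05 → $187,875.
Totals: Thornfield Pavilion $55,450 + $227,325 = $282,775; Ashcroft Terminal $55,450 + $40,000 = $95,450; Lakeview Overpass $55,450 + $115,300 = $170,750; East Reservoir $55,450 + $187,875 = $243,325.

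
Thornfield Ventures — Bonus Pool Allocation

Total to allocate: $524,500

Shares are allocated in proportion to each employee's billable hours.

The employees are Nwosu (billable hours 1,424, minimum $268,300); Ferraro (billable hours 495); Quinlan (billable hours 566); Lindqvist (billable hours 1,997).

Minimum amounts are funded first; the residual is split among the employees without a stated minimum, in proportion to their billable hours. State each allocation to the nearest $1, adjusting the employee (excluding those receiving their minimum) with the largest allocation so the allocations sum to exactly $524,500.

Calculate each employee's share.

Nwosu: $268,300 · Ferraro: $41,471 · Quinlan: $47,420 · Lindqvist: $167,309

Fund the minimums — Nwosu $268,300. Residual $256,200.
Residual split over remaining billable hours 3,058: Ferraro 41,471.22 → $41,471; Quinlan 47,419.62 → $47,420; Lindqvist 167,309.16 → $167,309.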